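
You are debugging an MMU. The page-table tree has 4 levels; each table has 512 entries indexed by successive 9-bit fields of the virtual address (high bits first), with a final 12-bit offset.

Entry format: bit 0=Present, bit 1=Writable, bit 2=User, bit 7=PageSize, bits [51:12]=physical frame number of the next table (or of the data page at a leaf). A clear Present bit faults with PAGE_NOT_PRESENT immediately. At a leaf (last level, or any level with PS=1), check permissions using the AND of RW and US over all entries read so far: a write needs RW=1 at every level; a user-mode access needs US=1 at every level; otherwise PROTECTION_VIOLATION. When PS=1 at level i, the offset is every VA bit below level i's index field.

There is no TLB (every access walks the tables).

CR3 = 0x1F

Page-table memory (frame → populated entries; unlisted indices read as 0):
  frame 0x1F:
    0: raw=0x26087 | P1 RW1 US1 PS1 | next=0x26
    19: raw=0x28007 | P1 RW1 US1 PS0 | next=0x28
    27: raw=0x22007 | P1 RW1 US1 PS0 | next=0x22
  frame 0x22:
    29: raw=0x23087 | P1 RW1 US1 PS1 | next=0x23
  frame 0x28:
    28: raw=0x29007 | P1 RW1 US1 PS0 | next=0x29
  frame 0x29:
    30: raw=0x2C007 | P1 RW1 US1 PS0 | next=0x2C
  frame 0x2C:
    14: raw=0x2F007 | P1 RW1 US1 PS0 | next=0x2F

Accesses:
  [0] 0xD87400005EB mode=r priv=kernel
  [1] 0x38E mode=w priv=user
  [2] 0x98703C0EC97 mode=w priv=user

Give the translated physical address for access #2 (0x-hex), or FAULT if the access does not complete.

Trace:
#0 VA=0xD87400005EB (r,kernel):
  [0] read 0x1F idx=27: raw=0x22007 flags P=1 W=1 U=1 S=0
  [1] read 0x22 idx=29: raw=0x23087 flags P=1 W=1 U=1 S=1
  ✓ 0x235EB (huge @L1)  — 2 lookups
#1 VA=0x38E (w,user):
  [0] read 0x1F idx=0: raw=0x26087 flags P=1 W=1 U=1 S=1
  ✓ 0x2638E (huge @L0)  — 1 lookups
#2 VA=0x98703C0EC97 (w,user):
  [0] read 0x1F idx=19: raw=0x28007 flags P=1 W=1 U=1 S=0
  [1] read 0x28 idx=28: raw=0x29007 flags P=1 W=1 U=1 S=0
  [2] read 0x29 idx=30: raw=0x2C007 flags P=1 W=1 U=1 S=0
  [3] read 0x2C idx=14: raw=0x2F007 flags P=1 W=1 U=1 S=0
  ✓ 0x2FC97  — 4 lookups

Access #2 PA: 0x2FC97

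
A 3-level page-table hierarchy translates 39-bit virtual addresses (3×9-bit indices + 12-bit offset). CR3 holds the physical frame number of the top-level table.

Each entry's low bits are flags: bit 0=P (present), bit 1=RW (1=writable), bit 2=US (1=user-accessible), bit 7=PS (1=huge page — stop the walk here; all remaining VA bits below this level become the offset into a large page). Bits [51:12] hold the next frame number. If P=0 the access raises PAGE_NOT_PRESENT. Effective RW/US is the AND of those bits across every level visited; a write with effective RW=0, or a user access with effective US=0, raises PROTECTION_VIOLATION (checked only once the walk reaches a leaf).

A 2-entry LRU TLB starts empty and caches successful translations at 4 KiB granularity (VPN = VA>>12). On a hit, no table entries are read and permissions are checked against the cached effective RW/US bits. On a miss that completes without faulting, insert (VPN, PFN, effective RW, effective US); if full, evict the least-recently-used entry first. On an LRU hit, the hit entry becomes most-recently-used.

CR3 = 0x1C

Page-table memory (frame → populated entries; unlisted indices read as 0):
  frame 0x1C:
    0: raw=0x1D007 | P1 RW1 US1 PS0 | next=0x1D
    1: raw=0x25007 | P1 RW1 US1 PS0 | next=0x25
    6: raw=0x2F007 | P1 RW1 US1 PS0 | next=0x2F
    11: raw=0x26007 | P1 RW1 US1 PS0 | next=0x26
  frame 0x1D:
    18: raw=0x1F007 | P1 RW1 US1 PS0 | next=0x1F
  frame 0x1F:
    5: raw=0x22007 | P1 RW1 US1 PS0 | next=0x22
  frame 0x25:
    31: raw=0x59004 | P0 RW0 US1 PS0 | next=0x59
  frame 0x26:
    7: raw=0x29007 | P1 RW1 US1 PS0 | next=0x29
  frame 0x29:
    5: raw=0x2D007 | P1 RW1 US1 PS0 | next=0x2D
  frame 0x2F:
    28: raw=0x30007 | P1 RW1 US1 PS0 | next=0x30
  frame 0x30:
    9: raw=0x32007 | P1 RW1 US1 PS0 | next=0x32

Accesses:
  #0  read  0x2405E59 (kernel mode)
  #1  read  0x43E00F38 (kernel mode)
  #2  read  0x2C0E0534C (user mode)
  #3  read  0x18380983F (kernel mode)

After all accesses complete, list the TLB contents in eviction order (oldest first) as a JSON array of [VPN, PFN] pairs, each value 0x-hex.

Per-access translation:
#0 VA=0x2405E59 (r,kernel):
  lvl0: tbl 0x1C, slot 0 ⇒ 0x1D007 (P1/RW1/US1/PS0)
  lvl1: tbl 0x1D, slot 18 ⇒ 0x1F007 (P1/RW1/US1/PS0)
  lvl2: tbl 0x1F, slot 5 ⇒ 0x22007 (P1/RW1/US1/PS0)
  ⇒ phys 0x22E59  [3 reads]
#1 VA=0x43E00F38 (r,kernel):
  lvl0: tbl 0x1C, slot 1 ⇒ 0x25007 (P1/RW1/US1/PS0)
  lvl1: tbl 0x25, slot 31 ⇒ 0x59004 (P0/RW0/US1/PS0)
  → PAGE_NOT_PRESENT  (2 entries read)
#2 VA=0x2C0E0534C (r,user):
  lvl0: tbl 0x1C, slot 11 ⇒ 0x26007 (P1/RW1/US1/PS0)
  lvl1: tbl 0x26, slot 7 ⇒ 0x29007 (P1/RW1/US1/PS0)
  lvl2: tbl 0x29, slot 5 ⇒ 0x2D007 (P1/RW1/US1/PS0)
  ⇒ phys 0x2D34C  [3 reads]
#3 VA=0x18380983F (r,kernel):
  lvl0: tbl 0x1C, slot 6 ⇒ 0x2F007 (P1/RW1/US1/PS0)
  lvl1: tbl 0x2F, slot 28 ⇒ 0x30007 (P1/RW1/US1/PS0)
  lvl2: tbl 0x30, slot 9 ⇒ 0x32007 (P1/RW1/US1/PS0)
  ⇒ phys 0x3283F  [3 reads]

TLB: [["0x2C0E05", "0x2D"], ["0x183809", "0x32"]]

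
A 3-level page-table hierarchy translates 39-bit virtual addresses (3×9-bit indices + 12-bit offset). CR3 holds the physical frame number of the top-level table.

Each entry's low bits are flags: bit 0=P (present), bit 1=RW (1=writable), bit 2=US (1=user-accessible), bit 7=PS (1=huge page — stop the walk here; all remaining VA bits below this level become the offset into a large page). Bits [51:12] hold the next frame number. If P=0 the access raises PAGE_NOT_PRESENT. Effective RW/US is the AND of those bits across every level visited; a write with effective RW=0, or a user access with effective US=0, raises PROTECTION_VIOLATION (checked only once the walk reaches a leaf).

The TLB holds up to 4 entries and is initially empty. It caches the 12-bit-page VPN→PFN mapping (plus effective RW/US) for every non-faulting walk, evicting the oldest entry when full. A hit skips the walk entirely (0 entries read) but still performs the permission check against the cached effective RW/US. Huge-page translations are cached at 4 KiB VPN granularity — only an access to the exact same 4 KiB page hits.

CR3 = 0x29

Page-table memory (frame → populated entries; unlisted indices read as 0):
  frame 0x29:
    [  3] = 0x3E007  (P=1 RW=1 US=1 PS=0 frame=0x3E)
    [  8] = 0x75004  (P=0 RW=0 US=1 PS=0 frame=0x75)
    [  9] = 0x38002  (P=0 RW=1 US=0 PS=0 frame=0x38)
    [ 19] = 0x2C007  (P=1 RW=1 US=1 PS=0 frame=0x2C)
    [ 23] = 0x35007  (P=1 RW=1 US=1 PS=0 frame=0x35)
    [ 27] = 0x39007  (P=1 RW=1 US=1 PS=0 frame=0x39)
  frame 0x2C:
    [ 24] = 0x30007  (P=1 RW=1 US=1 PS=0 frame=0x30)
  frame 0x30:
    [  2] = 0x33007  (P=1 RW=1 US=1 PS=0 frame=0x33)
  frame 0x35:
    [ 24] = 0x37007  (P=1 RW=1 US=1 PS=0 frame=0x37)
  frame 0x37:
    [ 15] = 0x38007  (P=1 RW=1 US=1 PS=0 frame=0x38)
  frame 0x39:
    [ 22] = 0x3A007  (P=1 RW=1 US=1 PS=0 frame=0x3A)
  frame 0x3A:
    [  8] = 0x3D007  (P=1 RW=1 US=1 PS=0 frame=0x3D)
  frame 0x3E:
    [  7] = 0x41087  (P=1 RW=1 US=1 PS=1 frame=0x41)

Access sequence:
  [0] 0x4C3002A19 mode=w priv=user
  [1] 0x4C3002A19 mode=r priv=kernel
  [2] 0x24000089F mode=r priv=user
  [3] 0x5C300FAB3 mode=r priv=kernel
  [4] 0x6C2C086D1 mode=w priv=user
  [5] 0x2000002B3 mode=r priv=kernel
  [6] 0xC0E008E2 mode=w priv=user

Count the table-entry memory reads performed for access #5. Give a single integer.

Trace:
#0 VA=0x4C3002A19 (w,user):
  L0 @0x29[19] → 0x2C007  P=1,RW=1,US=1,PS=0
  L1 @0x2C[24] → 0x30007  P=1,RW=1,US=1,PS=0
  L2 @0x30[2] → 0x33007  P=1,RW=1,US=1,PS=0
  ✓ 0x33A19  — 3 lookups
#1 VA=0x4C3002A19 (r,kernel):
  TLB hit vpn=0x4C3002 → PA=0x33A19
#2 VA=0x24000089F (r,user):
  L0 @0x29[9] → 0x38002  P=0,RW=1,US=0,PS=0
  → PAGE_NOT_PRESENT  (1 entries read)
#3 VA=0x5C300FAB3 (r,kernel):
  L0 @0x29[23] → 0x35007  P=1,RW=1,US=1,PS=0
  L1 @0x35[24] → 0x37007  P=1,RW=1,US=1,PS=0
  L2 @0x37[15] → 0x38007  P=1,RW=1,US=1,PS=0
  ✓ 0x38AB3  — 3 lookups
#4 VA=0x6C2C086D1 (w,user):
  L0 @0x29[27] → 0x39007  P=1,RW=1,US=1,PS=0
  L1 @0x39[22] → 0x3A007  P=1,RW=1,US=1,PS=0
  L2 @0x3A[8] → 0x3D007  P=1,RW=1,US=1,PS=0
  ✓ 0x3D6D1  — 3 lookups
#5 VA=0x2000002B3 (r,kernel):
  L0 @0x29[8] → 0x75004  P=0,RW=0,US=1,PS=0
  → PAGE_NOT_PRESENT  (1 entries read)
#6 VA=0xC0E008E2 (w,user):
  L0 @0x29[3] → 0x3E007  P=1,RW=1,US=1,PS=0
  L1 @0x3E[7] → 0x41087  P=1,RW=1,US=1,PS=1
  ✓ 0x418E2 (huge @L1)  — 2 lookups

Entries read for #5: 1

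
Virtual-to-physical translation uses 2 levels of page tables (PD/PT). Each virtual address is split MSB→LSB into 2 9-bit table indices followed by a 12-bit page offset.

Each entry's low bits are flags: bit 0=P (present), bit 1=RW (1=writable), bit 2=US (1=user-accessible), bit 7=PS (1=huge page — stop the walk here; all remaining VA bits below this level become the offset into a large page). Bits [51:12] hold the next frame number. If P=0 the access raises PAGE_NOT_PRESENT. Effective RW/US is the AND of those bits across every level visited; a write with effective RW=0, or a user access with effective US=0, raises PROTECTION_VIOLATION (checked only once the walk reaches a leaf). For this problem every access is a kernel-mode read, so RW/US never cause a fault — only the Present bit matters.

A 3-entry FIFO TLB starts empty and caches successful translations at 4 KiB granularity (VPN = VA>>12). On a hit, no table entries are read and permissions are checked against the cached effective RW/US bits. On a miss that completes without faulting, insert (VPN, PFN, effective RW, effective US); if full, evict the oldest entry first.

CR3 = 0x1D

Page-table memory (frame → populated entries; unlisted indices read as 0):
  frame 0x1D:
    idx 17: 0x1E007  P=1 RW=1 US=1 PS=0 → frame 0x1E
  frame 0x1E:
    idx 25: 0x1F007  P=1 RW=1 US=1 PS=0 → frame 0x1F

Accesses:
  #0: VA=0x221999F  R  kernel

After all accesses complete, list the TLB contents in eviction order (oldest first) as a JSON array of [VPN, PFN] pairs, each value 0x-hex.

Walk each access:
#0 VA=0x221999F (r,kernel):
  lvl0: tbl 0x1D, slot 17 ⇒ 0x1E007 (P1/RW1/US1/PS0)
  lvl1: tbl 0x1E, slot 25 ⇒ 0x1F007 (P1/RW1/US1/PS0)
  ⇒ phys 0x1F99F  [2 reads]

TLB: [["0x2219", "0x1F"]]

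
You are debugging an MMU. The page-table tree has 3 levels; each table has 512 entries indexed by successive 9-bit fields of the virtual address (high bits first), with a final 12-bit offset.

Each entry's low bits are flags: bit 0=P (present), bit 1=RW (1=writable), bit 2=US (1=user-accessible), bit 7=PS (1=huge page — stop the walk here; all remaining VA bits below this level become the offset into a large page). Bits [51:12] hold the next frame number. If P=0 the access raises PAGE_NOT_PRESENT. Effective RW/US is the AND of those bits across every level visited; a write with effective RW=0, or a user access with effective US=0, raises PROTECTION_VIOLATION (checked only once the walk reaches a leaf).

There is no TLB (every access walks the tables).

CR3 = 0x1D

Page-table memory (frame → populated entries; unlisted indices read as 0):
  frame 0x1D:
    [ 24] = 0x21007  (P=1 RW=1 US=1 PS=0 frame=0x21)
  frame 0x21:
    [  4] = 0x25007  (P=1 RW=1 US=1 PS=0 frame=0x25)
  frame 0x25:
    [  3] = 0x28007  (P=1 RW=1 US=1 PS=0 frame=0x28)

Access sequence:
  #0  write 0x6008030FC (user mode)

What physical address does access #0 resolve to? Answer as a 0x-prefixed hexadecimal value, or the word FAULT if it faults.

Per-access translation:
#0 VA=0x6008030FC (w,user):
  L0: frame=0x1D idx=24 entry=0x21007 [P=1 RW=1 US=1 PS=0]
  L1: frame=0x21 idx=4 entry=0x25007 [P=1 RW=1 US=1 PS=0]
  L2: frame=0x25 idx=3 entry=0x28007 [P=1 RW=1 US=1 PS=0]
  ⇒ phys 0x280FC  [3 reads]

Access #0 PA: 0x280FC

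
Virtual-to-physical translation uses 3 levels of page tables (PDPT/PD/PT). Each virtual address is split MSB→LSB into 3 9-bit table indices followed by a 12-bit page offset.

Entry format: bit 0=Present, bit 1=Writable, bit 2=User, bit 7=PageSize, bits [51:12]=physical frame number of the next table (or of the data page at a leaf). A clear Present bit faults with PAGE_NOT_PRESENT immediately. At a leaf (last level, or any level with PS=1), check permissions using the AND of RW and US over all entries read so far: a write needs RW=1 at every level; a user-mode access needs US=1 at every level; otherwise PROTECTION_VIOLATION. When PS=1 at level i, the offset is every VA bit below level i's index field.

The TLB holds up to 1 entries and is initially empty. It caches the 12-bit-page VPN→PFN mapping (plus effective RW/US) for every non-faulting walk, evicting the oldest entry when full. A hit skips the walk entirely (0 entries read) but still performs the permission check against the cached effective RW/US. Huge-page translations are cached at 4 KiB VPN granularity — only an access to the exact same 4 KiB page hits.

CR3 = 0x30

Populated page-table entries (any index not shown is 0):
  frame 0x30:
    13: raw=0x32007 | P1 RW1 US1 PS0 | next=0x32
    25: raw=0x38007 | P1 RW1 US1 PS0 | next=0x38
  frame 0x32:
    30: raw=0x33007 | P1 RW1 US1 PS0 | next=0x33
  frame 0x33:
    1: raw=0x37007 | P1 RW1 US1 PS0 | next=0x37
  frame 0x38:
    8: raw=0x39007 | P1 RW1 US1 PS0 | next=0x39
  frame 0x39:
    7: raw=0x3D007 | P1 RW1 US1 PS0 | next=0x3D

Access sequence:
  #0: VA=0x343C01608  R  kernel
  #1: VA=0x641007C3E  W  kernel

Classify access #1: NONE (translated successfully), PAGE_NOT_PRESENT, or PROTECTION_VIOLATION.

Per-access translation:
#0 VA=0x343C01608 (r,kernel):
  L0: frame=0x30 idx=13 entry=0x32007 [P=1 RW=1 US=1 PS=0]
  L1: frame=0x32 idx=30 entry=0x33007 [P=1 RW=1 US=1 PS=0]
  L2: frame=0x33 idx=1 entry=0x37007 [P=1 RW=1 US=1 PS=0]
  → PA=0x37608  (3 entries read)
#1 VA=0x641007C3E (w,kernel):
  L0: frame=0x30 idx=25 entry=0x38007 [P=1 RW=1 US=1 PS=0]
  L1: frame=0x38 idx=8 entry=0x39007 [P=1 RW=1 US=1 PS=0]
  L2: frame=0x39 idx=7 entry=0x3D007 [P=1 RW=1 US=1 PS=0]
  → PA=0x3DC3E  (3 entries read)

Access #1 fault: NONE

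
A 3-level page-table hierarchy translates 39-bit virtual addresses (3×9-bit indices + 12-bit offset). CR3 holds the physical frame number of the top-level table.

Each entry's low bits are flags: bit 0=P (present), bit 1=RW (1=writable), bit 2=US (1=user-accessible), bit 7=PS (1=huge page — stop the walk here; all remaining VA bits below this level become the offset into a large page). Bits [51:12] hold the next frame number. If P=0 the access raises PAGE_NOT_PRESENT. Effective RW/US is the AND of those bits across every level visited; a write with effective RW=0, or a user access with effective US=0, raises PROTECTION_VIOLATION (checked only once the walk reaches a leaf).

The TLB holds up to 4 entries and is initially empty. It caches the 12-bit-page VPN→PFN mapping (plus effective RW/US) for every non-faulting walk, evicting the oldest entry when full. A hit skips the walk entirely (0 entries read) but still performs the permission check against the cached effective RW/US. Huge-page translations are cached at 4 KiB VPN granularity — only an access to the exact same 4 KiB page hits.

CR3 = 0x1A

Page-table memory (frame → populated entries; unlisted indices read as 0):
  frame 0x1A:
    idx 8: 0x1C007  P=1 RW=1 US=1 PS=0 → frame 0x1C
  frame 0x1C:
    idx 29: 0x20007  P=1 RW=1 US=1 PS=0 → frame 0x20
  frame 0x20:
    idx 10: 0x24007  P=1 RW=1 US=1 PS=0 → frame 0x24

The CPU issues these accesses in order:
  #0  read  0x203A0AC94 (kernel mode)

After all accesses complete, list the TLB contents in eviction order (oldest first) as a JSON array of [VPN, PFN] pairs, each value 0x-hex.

Trace:
#0 VA=0x203A0AC94 (r,kernel):
  L0 @0x1A[8] → 0x1C007  P=1,RW=1,US=1,PS=0
  L1 @0x1C[29] → 0x20007  P=1,RW=1,US=1,PS=0
  L2 @0x20[10] → 0x24007  P=1,RW=1,US=1,PS=0
  ⇒ phys 0x24C94  [3 reads]

TLB: [["0x203A0A", "0x24"]]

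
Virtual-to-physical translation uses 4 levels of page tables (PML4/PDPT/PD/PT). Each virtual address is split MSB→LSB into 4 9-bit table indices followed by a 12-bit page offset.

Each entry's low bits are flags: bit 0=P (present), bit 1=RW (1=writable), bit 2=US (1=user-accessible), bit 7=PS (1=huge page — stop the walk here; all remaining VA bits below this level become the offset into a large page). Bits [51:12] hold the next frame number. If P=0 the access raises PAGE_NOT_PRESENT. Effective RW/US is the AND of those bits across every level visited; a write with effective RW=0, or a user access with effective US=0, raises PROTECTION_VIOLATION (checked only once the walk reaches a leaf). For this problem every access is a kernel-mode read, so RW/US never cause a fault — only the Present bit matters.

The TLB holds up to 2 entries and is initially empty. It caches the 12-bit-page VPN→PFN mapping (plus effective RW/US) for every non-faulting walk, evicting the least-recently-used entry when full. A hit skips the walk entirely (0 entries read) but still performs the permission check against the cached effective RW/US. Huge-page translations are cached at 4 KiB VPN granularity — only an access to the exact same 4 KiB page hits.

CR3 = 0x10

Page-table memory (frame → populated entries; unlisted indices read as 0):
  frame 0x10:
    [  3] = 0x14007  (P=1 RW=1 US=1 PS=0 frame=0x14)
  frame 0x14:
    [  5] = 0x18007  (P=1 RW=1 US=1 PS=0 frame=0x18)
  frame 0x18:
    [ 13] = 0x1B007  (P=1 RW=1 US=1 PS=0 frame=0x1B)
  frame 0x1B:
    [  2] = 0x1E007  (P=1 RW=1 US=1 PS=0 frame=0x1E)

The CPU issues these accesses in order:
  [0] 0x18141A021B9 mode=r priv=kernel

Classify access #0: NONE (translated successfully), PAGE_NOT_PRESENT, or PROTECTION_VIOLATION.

Trace:
#0 VA=0x18141A021B9 (r,kernel):
  lvl0: tbl 0x10, slot 3 ⇒ 0x14007 (P1/RW1/US1/PS0)
  lvl1: tbl 0x14, slot 5 ⇒ 0x18007 (P1/RW1/US1/PS0)
  lvl2: tbl 0x18, slot 13 ⇒ 0x1B007 (P1/RW1/US1/PS0)
  lvl3: tbl 0x1B, slot 2 ⇒ 0x1E007 (P1/RW1/US1/PS0)
  ⇒ phys 0x1E1B9  [4 reads]

Access #0 fault: NONE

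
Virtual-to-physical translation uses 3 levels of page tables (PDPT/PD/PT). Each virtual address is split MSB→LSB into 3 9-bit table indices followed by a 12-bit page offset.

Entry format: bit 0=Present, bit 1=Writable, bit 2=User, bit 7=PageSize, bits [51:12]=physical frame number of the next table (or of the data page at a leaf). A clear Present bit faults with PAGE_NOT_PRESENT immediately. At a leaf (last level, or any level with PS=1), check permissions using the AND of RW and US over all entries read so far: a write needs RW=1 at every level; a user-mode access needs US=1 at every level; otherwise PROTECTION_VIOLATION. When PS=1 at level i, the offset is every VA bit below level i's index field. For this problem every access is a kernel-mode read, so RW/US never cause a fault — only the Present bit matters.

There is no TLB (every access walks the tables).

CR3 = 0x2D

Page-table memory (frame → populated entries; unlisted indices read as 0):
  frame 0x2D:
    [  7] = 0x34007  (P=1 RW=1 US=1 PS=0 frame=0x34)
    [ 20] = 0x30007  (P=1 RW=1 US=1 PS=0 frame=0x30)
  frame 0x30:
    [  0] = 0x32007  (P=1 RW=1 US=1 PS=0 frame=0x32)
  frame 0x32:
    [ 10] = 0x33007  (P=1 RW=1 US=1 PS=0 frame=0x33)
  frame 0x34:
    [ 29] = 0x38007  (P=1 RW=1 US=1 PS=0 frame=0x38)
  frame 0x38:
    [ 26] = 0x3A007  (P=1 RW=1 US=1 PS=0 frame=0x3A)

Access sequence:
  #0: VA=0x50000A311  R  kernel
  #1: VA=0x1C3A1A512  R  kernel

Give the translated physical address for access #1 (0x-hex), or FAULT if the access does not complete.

Per-access translation:
#0 VA=0x50000A311 (r,kernel):
  [0] read 0x2D idx=20: raw=0x30007 flags P=1 W=1 U=1 S=0
  [1] read 0x30 idx=0: raw=0x32007 flags P=1 W=1 U=1 S=0
  [2] read 0x32 idx=10: raw=0x33007 flags P=1 W=1 U=1 S=0
  ✓ 0x33311  — 3 lookups
#1 VA=0x1C3A1A512 (r,kernel):
  [0] read 0x2D idx=7: raw=0x34007 flags P=1 W=1 U=1 S=0
  [1] read 0x34 idx=29: raw=0x38007 flags P=1 W=1 U=1 S=0
  [2] read 0x38 idx=26: raw=0x3A007 flags P=1 W=1 U=1 S=0
  ✓ 0x3A512  — 3 lookups

Access #1 PA: 0x3A512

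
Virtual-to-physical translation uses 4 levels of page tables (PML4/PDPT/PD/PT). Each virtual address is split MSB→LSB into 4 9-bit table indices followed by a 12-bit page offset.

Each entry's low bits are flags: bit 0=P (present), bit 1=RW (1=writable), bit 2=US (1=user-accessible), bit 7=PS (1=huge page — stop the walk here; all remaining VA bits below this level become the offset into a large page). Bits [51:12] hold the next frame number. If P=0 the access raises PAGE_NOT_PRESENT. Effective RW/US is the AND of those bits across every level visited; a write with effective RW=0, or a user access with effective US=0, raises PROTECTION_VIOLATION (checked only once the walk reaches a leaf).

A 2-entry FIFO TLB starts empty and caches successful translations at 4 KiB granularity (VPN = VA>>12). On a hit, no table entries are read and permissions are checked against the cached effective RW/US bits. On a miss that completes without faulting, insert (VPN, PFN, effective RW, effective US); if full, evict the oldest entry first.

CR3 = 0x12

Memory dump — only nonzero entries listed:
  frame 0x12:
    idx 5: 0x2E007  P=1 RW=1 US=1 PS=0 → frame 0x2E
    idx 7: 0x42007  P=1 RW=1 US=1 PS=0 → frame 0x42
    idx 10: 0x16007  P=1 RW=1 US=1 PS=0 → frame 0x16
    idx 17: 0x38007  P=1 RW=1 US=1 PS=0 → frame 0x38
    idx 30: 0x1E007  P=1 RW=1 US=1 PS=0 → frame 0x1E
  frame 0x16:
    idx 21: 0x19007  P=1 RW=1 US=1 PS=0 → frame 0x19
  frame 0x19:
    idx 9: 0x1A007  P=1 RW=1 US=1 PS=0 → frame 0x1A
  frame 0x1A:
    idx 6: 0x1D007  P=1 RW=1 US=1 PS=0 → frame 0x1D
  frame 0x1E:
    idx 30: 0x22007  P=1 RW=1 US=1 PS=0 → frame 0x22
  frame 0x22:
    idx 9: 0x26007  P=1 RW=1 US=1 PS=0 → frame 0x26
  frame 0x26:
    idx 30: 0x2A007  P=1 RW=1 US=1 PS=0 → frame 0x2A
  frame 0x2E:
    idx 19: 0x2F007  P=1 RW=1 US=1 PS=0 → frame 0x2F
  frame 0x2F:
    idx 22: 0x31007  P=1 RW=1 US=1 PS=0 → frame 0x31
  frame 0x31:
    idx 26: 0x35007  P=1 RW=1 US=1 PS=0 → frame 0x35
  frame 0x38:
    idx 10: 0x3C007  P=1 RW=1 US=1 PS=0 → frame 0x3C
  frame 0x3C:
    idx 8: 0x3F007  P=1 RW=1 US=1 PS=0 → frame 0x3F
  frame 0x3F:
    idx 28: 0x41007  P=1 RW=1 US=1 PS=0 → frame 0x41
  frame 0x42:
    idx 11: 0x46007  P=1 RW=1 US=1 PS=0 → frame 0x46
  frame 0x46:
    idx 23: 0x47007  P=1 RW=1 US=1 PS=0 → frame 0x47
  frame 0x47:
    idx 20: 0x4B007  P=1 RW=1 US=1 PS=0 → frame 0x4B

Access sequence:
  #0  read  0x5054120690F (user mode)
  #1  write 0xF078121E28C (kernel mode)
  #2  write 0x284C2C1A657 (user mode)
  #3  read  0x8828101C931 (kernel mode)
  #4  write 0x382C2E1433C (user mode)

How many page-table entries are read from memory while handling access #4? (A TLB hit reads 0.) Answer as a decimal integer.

Walk each access:
#0 VA=0x5054120690F (r,user):
  lvl0: tbl 0x12, slot 10 ⇒ 0x16007 (P1/RW1/US1/PS0)
  lvl1: tbl 0x16, slot 21 ⇒ 0x19007 (P1/RW1/US1/PS0)
  lvl2: tbl 0x19, slot 9 ⇒ 0x1A007 (P1/RW1/US1/PS0)
  lvl3: tbl 0x1A, slot 6 ⇒ 0x1D007 (P1/RW1/US1/PS0)
  ✓ 0x1D90F  — 4 lookups
#1 VA=0xF078121E28C (w,kernel):
  lvl0: tbl 0x12, slot 30 ⇒ 0x1E007 (P1/RW1/US1/PS0)
  lvl1: tbl 0x1E, slot 30 ⇒ 0x22007 (P1/RW1/US1/PS0)
  lvl2: tbl 0x22, slot 9 ⇒ 0x26007 (P1/RW1/US1/PS0)
  lvl3: tbl 0x26, slot 30 ⇒ 0x2A007 (P1/RW1/US1/PS0)
  ✓ 0x2A28C  — 4 lookups
#2 VA=0x284C2C1A657 (w,user):
  lvl0: tbl 0x12, slot 5 ⇒ 0x2E007 (P1/RW1/US1/PS0)
  lvl1: tbl 0x2E, slot 19 ⇒ 0x2F007 (P1/RW1/US1/PS0)
  lvl2: tbl 0x2F, slot 22 ⇒ 0x31007 (P1/RW1/US1/PS0)
  lvl3: tbl 0x31, slot 26 ⇒ 0x35007 (P1/RW1/US1/PS0)
  ✓ 0x35657  — 4 lookups
#3 VA=0x8828101C931 (r,kernel):
  lvl0: tbl 0x12, slot 17 ⇒ 0x38007 (P1/RW1/US1/PS0)
  lvl1: tbl 0x38, slot 10 ⇒ 0x3C007 (P1/RW1/US1/PS0)
  lvl2: tbl 0x3C, slot 8 ⇒ 0x3F007 (P1/RW1/US1/PS0)
  lvl3: tbl 0x3F, slot 28 ⇒ 0x41007 (P1/RW1/US1/PS0)
  ✓ 0x41931  — 4 lookups
#4 VA=0x382C2E1433C (w,user):
  lvl0: tbl 0x12, slot 7 ⇒ 0x42007 (P1/RW1/US1/PS0)
  lvl1: tbl 0x42, slot 11 ⇒ 0x46007 (P1/RW1/US1/PS0)
  lvl2: tbl 0x46, slot 23 ⇒ 0x47007 (P1/RW1/US1/PS0)
  lvl3: tbl 0x47, slot 20 ⇒ 0x4B007 (P1/RW1/US1/PS0)
  ✓ 0x4B33C  — 4 lookups

Entries read for #4: 4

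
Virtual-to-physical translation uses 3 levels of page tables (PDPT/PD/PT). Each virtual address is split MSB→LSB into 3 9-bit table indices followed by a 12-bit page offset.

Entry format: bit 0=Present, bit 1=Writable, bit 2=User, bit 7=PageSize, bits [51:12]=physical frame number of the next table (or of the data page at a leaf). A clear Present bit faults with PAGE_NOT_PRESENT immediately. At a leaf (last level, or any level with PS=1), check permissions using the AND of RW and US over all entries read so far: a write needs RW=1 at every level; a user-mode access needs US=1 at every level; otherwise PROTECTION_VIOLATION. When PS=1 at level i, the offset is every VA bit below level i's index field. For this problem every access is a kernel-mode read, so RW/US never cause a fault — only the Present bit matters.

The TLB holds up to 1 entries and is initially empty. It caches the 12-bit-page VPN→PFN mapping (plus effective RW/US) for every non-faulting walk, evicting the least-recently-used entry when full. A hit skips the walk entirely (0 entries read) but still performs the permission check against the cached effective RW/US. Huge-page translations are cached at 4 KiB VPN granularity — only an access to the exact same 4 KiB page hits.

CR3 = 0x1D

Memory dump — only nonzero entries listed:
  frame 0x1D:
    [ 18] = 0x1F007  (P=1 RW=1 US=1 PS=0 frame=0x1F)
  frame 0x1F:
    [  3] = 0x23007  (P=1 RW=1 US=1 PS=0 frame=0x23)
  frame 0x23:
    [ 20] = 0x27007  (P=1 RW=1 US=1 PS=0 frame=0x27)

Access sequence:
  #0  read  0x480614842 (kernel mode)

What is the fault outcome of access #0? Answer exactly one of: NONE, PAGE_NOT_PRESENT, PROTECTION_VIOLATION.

Trace:
#0 VA=0x480614842 (r,kernel):
  L0 @0x1D[18] → 0x1F007  P=1,RW=1,US=1,PS=0
  L1 @0x1F[3] → 0x23007  P=1,RW=1,US=1,PS=0
  L2 @0x23[20] → 0x27007  P=1,RW=1,US=1,PS=0
  ✓ 0x27842  — 3 lookups

Access #0 fault: NONE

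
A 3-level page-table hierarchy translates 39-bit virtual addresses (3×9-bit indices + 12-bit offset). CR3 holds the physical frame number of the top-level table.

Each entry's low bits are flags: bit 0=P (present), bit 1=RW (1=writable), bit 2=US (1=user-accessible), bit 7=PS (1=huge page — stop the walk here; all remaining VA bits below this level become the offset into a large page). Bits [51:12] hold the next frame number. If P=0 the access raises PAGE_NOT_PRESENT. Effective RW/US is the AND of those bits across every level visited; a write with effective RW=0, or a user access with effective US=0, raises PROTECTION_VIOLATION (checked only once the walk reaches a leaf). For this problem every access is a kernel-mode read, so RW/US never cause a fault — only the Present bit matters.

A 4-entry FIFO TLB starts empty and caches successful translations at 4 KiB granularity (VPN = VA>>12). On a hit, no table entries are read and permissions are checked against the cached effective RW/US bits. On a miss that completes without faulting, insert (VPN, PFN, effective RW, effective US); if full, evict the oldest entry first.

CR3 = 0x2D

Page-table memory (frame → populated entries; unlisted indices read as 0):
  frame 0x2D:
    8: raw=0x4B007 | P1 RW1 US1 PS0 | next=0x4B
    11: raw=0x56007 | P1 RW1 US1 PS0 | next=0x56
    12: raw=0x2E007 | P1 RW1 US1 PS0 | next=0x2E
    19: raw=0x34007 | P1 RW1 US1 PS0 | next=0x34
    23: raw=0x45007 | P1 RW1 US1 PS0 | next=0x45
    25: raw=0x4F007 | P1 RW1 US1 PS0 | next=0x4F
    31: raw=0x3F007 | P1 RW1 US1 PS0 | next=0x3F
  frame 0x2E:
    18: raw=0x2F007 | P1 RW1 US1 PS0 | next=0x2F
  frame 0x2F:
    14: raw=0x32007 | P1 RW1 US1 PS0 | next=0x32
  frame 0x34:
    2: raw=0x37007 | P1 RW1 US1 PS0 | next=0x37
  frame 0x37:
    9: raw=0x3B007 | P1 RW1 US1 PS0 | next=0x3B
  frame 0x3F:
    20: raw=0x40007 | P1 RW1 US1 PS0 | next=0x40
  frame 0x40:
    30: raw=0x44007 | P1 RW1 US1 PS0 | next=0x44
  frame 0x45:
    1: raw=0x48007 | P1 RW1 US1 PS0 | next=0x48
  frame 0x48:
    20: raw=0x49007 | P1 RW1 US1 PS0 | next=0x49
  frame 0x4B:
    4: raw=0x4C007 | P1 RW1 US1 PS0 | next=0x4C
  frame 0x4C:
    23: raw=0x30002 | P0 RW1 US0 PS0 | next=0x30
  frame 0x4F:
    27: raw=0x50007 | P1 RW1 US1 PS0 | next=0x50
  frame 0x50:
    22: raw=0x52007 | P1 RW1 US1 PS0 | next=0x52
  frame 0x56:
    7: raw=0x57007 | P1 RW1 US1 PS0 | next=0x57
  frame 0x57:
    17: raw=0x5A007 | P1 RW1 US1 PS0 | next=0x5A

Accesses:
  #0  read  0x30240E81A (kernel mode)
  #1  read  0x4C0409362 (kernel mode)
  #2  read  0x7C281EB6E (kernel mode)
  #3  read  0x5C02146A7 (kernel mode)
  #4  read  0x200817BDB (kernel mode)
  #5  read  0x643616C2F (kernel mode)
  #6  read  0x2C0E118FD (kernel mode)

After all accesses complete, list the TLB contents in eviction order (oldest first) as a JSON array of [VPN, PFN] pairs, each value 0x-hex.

Per-access translation:
#0 VA=0x30240E81A (r,kernel):
  L0: frame=0x2D idx=12 entry=0x2E007 [P=1 RW=1 US=1 PS=0]
  L1: frame=0x2E idx=18 entry=0x2F007 [P=1 RW=1 US=1 PS=0]
  L2: frame=0x2F idx=14 entry=0x32007 [P=1 RW=1 US=1 PS=0]
  ⇒ phys 0x3281A  [3 reads]
#1 VA=0x4C0409362 (r,kernel):
  L0: frame=0x2D idx=19 entry=0x34007 [P=1 RW=1 US=1 PS=0]
  L1: frame=0x34 idx=2 entry=0x37007 [P=1 RW=1 US=1 PS=0]
  L2: frame=0x37 idx=9 entry=0x3B007 [P=1 RW=1 US=1 PS=0]
  ⇒ phys 0x3B362  [3 reads]
#2 VA=0x7C281EB6E (r,kernel):
  L0: frame=0x2D idx=31 entry=0x3F007 [P=1 RW=1 US=1 PS=0]
  L1: frame=0x3F idx=20 entry=0x40007 [P=1 RW=1 US=1 PS=0]
  L2: frame=0x40 idx=30 entry=0x44007 [P=1 RW=1 US=1 PS=0]
  ⇒ phys 0x44B6E  [3 reads]
#3 VA=0x5C02146A7 (r,kernel):
  L0: frame=0x2D idx=23 entry=0x45007 [P=1 RW=1 US=1 PS=0]
  L1: frame=0x45 idx=1 entry=0x48007 [P=1 RW=1 US=1 PS=0]
  L2: frame=0x48 idx=20 entry=0x49007 [P=1 RW=1 US=1 PS=0]
  ⇒ phys 0x496A7  [3 reads]
#4 VA=0x200817BDB (r,kernel):
  L0: frame=0x2D idx=8 entry=0x4B007 [P=1 RW=1 US=1 PS=0]
  L1: frame=0x4B idx=4 entry=0x4C007 [P=1 RW=1 US=1 PS=0]
  L2: frame=0x4C idx=23 entry=0x30002 [P=0 RW=1 US=0 PS=0]
  ✗ PAGE_NOT_PRESENT  [3 reads]
#5 VA=0x643616C2F (r,kernel):
  L0: frame=0x2D idx=25 entry=0x4F007 [P=1 RW=1 US=1 PS=0]
  L1: frame=0x4F idx=27 entry=0x50007 [P=1 RW=1 US=1 PS=0]
  L2: frame=0x50 idx=22 entry=0x52007 [P=1 RW=1 US=1 PS=0]
  ⇒ phys 0x52C2F  [3 reads]
#6 VA=0x2C0E118FD (r,kernel):
  L0: frame=0x2D idx=11 entry=0x56007 [P=1 RW=1 US=1 PS=0]
  L1: frame=0x56 idx=7 entry=0x57007 [P=1 RW=1 US=1 PS=0]
  L2: frame=0x57 idx=17 entry=0x5A007 [P=1 RW=1 US=1 PS=0]
  ⇒ phys 0x5A8FD  [3 reads]

TLB: [["0x7C281E", "0x44"], ["0x5C0214", "0x49"], ["0x643616", "0x52"], ["0x2C0E11", "0x5A"]]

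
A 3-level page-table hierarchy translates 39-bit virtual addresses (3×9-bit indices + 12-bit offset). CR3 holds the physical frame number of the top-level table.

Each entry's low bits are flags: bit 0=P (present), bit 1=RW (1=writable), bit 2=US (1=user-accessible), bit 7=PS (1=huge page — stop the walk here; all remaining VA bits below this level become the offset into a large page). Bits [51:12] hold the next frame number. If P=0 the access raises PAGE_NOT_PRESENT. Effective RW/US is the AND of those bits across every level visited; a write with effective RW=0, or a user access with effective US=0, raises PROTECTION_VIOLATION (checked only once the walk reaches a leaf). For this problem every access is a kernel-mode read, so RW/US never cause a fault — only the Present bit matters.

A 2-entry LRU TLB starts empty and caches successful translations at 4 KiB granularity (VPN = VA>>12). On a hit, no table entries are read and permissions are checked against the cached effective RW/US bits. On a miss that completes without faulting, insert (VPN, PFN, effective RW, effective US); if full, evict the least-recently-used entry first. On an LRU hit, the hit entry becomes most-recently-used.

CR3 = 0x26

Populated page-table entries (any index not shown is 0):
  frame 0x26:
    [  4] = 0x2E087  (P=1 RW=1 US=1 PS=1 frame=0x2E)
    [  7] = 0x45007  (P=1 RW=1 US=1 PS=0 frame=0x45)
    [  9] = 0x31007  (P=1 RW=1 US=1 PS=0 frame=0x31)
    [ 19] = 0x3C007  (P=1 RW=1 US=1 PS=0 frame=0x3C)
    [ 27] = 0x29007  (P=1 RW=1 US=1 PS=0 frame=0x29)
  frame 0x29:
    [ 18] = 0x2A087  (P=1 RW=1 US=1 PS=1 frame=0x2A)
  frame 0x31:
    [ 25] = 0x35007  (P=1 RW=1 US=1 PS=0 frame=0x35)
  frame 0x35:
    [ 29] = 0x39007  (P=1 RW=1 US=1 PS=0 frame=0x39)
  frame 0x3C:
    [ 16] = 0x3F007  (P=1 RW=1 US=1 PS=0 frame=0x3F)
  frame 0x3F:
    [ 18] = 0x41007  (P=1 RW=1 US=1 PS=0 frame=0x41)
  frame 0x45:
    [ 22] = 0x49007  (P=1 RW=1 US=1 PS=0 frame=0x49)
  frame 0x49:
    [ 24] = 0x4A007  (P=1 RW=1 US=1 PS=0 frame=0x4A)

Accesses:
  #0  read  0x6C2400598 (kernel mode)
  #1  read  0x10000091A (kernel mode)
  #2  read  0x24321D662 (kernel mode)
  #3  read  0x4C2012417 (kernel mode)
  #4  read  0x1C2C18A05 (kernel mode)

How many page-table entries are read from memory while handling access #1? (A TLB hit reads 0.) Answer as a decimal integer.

Walk each access:
#0 VA=0x6C2400598 (r,kernel):
  [0] read 0x26 idx=27: raw=0x29007 flags P=1 W=1 U=1 S=0
  [1] read 0x29 idx=18: raw=0x2A087 flags P=1 W=1 U=1 S=1
  → PA=0x2A598 (huge @L1)  (2 entries read)
#1 VA=0x10000091A (r,kernel):
  [0] read 0x26 idx=4: raw=0x2E087 flags P=1 W=1 U=1 S=1
  → PA=0x2E91A (huge @L0)  (1 entries read)
#2 VA=0x24321D662 (r,kernel):
  [0] read 0x26 idx=9: raw=0x31007 flags P=1 W=1 U=1 S=0
  [1] read 0x31 idx=25: raw=0x35007 flags P=1 W=1 U=1 S=0
  [2] read 0x35 idx=29: raw=0x39007 flags P=1 W=1 U=1 S=0
  → PA=0x39662  (3 entries read)
#3 VA=0x4C2012417 (r,kernel):
  [0] read 0x26 idx=19: raw=0x3C007 flags P=1 W=1 U=1 S=0
  [1] read 0x3C idx=16: raw=0x3F007 flags P=1 W=1 U=1 S=0
  [2] read 0x3F idx=18: raw=0x41007 flags P=1 W=1 U=1 S=0
  → PA=0x41417  (3 entries read)
#4 VA=0x1C2C18A05 (r,kernel):
  [0] read 0x26 idx=7: raw=0x45007 flags P=1 W=1 U=1 S=0
  [1] read 0x45 idx=22: raw=0x49007 flags P=1 W=1 U=1 S=0
  [2] read 0x49 idx=24: raw=0x4A007 flags P=1 W=1 U=1 S=0
  → PA=0x4AA05  (3 entries read)

Entries read for #1: 1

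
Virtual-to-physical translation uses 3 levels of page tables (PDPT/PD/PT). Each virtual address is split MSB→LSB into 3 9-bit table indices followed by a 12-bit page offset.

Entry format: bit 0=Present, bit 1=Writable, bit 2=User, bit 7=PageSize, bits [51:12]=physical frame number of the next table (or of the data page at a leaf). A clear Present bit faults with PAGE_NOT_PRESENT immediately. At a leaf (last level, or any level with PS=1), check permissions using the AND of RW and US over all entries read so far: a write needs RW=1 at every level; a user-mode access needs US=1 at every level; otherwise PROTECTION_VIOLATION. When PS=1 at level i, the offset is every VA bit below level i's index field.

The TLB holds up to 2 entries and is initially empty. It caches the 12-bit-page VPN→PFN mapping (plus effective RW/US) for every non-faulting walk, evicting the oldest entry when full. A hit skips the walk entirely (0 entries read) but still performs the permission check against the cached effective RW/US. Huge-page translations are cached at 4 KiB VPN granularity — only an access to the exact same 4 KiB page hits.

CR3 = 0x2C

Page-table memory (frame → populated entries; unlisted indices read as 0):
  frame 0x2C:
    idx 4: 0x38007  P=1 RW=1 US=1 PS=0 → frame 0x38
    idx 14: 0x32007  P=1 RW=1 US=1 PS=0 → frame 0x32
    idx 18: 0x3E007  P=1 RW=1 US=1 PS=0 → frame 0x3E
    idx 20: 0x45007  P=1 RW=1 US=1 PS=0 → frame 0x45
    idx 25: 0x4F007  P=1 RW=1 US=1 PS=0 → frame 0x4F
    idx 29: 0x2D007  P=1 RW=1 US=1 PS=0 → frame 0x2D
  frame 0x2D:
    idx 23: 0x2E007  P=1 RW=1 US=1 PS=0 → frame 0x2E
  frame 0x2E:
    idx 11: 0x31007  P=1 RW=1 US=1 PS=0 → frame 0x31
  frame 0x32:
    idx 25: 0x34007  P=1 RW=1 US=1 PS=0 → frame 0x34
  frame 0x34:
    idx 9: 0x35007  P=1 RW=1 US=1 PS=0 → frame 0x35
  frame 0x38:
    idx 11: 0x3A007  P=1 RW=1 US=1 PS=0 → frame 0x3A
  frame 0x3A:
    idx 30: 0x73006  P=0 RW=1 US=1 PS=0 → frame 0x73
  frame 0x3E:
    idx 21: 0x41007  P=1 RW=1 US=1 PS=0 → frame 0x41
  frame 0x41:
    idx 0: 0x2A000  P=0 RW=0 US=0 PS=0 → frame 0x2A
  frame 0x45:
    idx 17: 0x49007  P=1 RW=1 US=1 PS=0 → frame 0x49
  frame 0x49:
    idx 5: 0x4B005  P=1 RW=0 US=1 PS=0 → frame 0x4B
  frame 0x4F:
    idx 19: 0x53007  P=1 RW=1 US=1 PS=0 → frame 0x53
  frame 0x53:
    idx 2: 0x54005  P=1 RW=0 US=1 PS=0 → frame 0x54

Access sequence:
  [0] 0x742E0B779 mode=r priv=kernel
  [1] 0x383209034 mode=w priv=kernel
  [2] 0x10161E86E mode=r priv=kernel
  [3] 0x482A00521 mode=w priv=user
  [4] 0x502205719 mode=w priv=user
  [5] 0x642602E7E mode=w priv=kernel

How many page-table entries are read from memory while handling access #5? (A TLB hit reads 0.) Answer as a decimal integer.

Walk each access:
#0 VA=0x742E0B779 (r,kernel):
  lvl0: tbl 0x2C, slot 29 ⇒ 0x2D007 (P1/RW1/US1/PS0)
  lvl1: tbl 0x2D, slot 23 ⇒ 0x2E007 (P1/RW1/US1/PS0)
  lvl2: tbl 0x2E, slot 11 ⇒ 0x31007 (P1/RW1/US1/PS0)
  ✓ 0x31779  — 3 lookups
#1 VA=0x383209034 (w,kernel):
  lvl0: tbl 0x2C, slot 14 ⇒ 0x32007 (P1/RW1/US1/PS0)
  lvl1: tbl 0x32, slot 25 ⇒ 0x34007 (P1/RW1/US1/PS0)
  lvl2: tbl 0x34, slot 9 ⇒ 0x35007 (P1/RW1/US1/PS0)
  ✓ 0x35034  — 3 lookups
#2 VA=0x10161E86E (r,kernel):
  lvl0: tbl 0x2C, slot 4 ⇒ 0x38007 (P1/RW1/US1/PS0)
  lvl1: tbl 0x38, slot 11 ⇒ 0x3A007 (P1/RW1/US1/PS0)
  lvl2: tbl 0x3A, slot 30 ⇒ 0x73006 (P0/RW1/US1/PS0)
  → PAGE_NOT_PRESENT  (3 entries read)
#3 VA=0x482A00521 (w,user):
  lvl0: tbl 0x2C, slot 18 ⇒ 0x3E007 (P1/RW1/US1/PS0)
  lvl1: tbl 0x3E, slot 21 ⇒ 0x41007 (P1/RW1/US1/PS0)
  lvl2: tbl 0x41, slot 0 ⇒ 0x2A000 (P0/RW0/US0/PS0)
  → PAGE_NOT_PRESENT  (3 entries read)
#4 VA=0x502205719 (w,user):
  lvl0: tbl 0x2C, slot 20 ⇒ 0x45007 (P1/RW1/US1/PS0)
  lvl1: tbl 0x45, slot 17 ⇒ 0x49007 (P1/RW1/US1/PS0)
  lvl2: tbl 0x49, slot 5 ⇒ 0x4B005 (P1/RW0/US1/PS0)
  → PROTECTION_VIOLATION  (3 entries read)
#5 VA=0x642602E7E (w,kernel):
  lvl0: tbl 0x2C, slot 25 ⇒ 0x4F007 (P1/RW1/US1/PS0)
  lvl1: tbl 0x4F, slot 19 ⇒ 0x53007 (P1/RW1/US1/PS0)
  lvl2: tbl 0x53, slot 2 ⇒ 0x54005 (P1/RW0/US1/PS0)
  → PROTECTION_VIOLATION  (3 entries read)

Entries read for #5: 3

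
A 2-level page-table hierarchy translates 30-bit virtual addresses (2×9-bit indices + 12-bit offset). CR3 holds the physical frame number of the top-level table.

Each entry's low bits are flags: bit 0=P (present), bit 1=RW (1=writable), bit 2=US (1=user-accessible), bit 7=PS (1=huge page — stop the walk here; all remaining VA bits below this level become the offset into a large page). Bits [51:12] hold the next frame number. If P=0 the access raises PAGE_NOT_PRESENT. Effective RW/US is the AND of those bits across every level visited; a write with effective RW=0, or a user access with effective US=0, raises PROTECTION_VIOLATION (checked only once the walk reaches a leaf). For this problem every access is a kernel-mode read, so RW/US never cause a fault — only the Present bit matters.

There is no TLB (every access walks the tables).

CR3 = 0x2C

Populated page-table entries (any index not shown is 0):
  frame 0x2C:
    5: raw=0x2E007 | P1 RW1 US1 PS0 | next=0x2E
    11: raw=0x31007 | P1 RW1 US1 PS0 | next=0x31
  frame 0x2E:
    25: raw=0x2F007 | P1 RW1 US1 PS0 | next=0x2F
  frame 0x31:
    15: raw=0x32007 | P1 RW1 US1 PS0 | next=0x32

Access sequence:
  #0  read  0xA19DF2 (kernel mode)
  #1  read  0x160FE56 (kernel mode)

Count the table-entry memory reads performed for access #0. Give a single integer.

Trace:
#0 VA=0xA19DF2 (r,kernel):
  L0 @0x2C[5] → 0x2E007  P=1,RW=1,US=1,PS=0
  L1 @0x2E[25] → 0x2F007  P=1,RW=1,US=1,PS=0
  ✓ 0x2FDF2  — 2 lookups
#1 VA=0x160FE56 (r,kernel):
  L0 @0x2C[11] → 0x31007  P=1,RW=1,US=1,PS=0
  L1 @0x31[15] → 0x32007  P=1,RW=1,US=1,PS=0
  ✓ 0x32E56  — 2 lookups

Entries read for #0: 2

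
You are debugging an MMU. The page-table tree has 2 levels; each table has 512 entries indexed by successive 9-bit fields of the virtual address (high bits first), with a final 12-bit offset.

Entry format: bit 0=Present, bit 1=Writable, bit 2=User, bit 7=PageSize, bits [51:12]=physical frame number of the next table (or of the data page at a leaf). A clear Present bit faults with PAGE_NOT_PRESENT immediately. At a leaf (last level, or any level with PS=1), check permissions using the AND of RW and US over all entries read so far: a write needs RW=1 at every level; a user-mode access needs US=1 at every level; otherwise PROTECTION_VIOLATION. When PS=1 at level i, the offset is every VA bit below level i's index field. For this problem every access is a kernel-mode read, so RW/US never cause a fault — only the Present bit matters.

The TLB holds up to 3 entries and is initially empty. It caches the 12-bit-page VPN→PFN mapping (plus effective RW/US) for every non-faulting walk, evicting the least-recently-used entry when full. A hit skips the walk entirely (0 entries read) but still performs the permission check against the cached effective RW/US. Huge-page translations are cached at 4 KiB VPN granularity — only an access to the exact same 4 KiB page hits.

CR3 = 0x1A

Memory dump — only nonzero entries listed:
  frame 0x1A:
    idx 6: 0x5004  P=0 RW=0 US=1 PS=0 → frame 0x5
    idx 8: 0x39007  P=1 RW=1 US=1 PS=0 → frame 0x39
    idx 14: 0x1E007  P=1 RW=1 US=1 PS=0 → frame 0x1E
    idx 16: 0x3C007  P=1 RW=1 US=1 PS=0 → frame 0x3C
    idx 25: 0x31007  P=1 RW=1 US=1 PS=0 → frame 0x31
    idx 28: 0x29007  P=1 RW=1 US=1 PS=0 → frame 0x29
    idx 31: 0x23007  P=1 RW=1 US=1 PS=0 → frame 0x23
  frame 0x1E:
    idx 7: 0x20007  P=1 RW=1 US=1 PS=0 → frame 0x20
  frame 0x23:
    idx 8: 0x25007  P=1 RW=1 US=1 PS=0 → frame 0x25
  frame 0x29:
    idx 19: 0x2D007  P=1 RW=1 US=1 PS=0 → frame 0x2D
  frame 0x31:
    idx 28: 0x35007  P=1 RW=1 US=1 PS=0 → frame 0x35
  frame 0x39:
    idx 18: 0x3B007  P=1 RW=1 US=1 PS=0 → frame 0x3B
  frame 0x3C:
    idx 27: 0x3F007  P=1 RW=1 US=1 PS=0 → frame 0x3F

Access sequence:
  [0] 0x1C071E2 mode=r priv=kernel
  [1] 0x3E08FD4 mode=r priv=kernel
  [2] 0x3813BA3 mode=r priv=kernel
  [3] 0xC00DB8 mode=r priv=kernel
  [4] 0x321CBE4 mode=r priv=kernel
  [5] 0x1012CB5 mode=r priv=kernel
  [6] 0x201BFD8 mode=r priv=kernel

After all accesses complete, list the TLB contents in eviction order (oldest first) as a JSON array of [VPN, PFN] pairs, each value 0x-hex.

Walk each access:
#0 VA=0x1C071E2 (r,kernel):
  lvl0: tbl 0x1A, slot 14 ⇒ 0x1E007 (P1/RW1/US1/PS0)
  lvl1: tbl 0x1E, slot 7 ⇒ 0x20007 (P1/RW1/US1/PS0)
  ⇒ phys 0x201E2  [2 reads]
#1 VA=0x3E08FD4 (r,kernel):
  lvl0: tbl 0x1A, slot 31 ⇒ 0x23007 (P1/RW1/US1/PS0)
  lvl1: tbl 0x23, slot 8 ⇒ 0x25007 (P1/RW1/US1/PS0)
  ⇒ phys 0x25FD4  [2 reads]
#2 VA=0x3813BA3 (r,kernel):
  lvl0: tbl 0x1A, slot 28 ⇒ 0x29007 (P1/RW1/US1/PS0)
  lvl1: tbl 0x29, slot 19 ⇒ 0x2D007 (P1/RW1/US1/PS0)
  ⇒ phys 0x2DBA3  [2 reads]
#3 VA=0xC00DB8 (r,kernel):
  lvl0: tbl 0x1A, slot 6 ⇒ 0x5004 (P0/RW0/US1/PS0)
  ✗ PAGE_NOT_PRESENT  [1 reads]
#4 VA=0x321CBE4 (r,kernel):
  lvl0: tbl 0x1A, slot 25 ⇒ 0x31007 (P1/RW1/US1/PS0)
  lvl1: tbl 0x31, slot 28 ⇒ 0x35007 (P1/RW1/US1/PS0)
  ⇒ phys 0x35BE4  [2 reads]
#5 VA=0x1012CB5 (r,kernel):
  lvl0: tbl 0x1A, slot 8 ⇒ 0x39007 (P1/RW1/US1/PS0)
  lvl1: tbl 0x39, slot 18 ⇒ 0x3B007 (P1/RW1/US1/PS0)
  ⇒ phys 0x3BCB5  [2 reads]
#6 VA=0x201BFD8 (r,kernel):
  lvl0: tbl 0x1A, slot 16 ⇒ 0x3C007 (P1/RW1/US1/PS0)
  lvl1: tbl 0x3C, slot 27 ⇒ 0x3F007 (P1/RW1/US1/PS0)
  ⇒ phys 0x3FFD8  [2 reads]

TLB: [["0x321C", "0x35"], ["0x1012", "0x3B"], ["0x201B", "0x3F"]]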